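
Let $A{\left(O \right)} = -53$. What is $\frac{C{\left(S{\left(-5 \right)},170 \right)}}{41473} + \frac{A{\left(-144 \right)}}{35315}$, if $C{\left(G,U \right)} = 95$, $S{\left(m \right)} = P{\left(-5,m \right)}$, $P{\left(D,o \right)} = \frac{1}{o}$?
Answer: $\frac{1156856}{1464618995} \approx 0.00078987$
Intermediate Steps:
$S{\left(m \right)} = \frac{1}{m}$
$\frac{C{\left(S{\left(-5 \right)},170 \right)}}{41473} + \frac{A{\left(-144 \right)}}{35315} = \frac{95}{41473} - \frac{53}{35315} = \frac{1156856}{1464618995}$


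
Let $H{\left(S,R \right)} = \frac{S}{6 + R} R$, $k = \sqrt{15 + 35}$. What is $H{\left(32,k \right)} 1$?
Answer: $\frac{800}{7} - \frac{480 \sqrt{2}}{7} \approx 17.311$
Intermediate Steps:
$k = 5 \sqrt{2}$ ($k = \sqrt{50} = 5 \sqrt{2} \approx 7.0711$)
$H{\left(S,R \right)} = \frac{R S}{6 + R}$ ($H{\left(S,R \right)} = \frac{S}{6 + R} R = \frac{R S}{6 + R}$)
$H{\left(32,k \right)} 1 = 5 \sqrt{2} \cdot 32 \frac{1}{6 + 5 \sqrt{2}} \cdot 1 = \frac{160 \sqrt{2}}{6 + 5 \sqrt{2}} \cdot 1 = \frac{160 \sqrt{2}}{6 + 5 \sqrt{2}}$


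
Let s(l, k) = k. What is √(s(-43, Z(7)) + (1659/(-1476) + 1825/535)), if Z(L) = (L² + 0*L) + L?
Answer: 31*√42023073/26322 ≈ 7.6346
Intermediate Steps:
Z(L) = L + L² (Z(L) = (L² + 0) + L = L² + L = L + L²)
√(s(-43, Z(7)) + (1659/(-1476) + 1825/535)) = √(7*(1 + 7) + (1659/(-1476) + 1825/535)) = √(7*8 + (1659*(-1/1476) + 1825*(1/535))) = √(56 + (-553/492 + 365/107)) = √(56 + 120409/52644) = √(3068473/52644) = 31*√42023073/26322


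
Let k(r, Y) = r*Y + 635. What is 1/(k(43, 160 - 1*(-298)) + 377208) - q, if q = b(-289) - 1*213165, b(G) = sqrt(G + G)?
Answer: 84740974606/397537 - 17*I*sqrt(2) ≈ 2.1317e+5 - 24.042*I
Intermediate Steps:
b(G) = sqrt(2)*sqrt(G) (b(G) = sqrt(2*G) = sqrt(2)*sqrt(G))
k(r, Y) = 635 + Y*r (k(r, Y) = Y*r + 635 = 635 + Y*r)
q = -213165 + 17*I*sqrt(2) (q = sqrt(2)*sqrt(-289) - 1*213165 = sqrt(2)*(17*I) - 213165 = 17*I*sqrt(2) - 213165 = -213165 + 17*I*sqrt(2) ≈ -2.1317e+5 + 24.042*I)
1/(k(43, 160 - 1*(-298)) + 377208) - q = 1/((635 + (160 - 1*(-298))*43) + 377208) - (-213165 + 17*I*sqrt(2)) = 1/((635 + (160 + 298)*43) + 377208) + (213165 - 17*I*sqrt(2)) = 1/((635 + 458*43) + 377208) + (213165 - 17*I*sqrt(2)) = 1/((635 + 19694) + 377208) + (213165 - 17*I*sqrt(2)) = 1/(20329 + 377208) + (213165 - 17*I*sqrt(2)) = 1/397537 + (213165 - 17*I*sqrt(2)) = 84740974606/397537 - 17*I*sqrt(2)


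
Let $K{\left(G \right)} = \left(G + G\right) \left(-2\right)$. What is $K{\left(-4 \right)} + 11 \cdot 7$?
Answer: $93$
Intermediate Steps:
$K{\left(G \right)} = - 4 G$ ($K{\left(G \right)} = 2 G \left(-2\right) = - 4 G$)
$K{\left(-4 \right)} + 11 \cdot 7 = \left(-4\right) \left(-4\right) + 11 \cdot 7 = 16 + 77 = 93$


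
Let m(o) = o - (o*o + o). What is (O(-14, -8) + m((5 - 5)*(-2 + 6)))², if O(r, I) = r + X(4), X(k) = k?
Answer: 100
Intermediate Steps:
O(r, I) = 4 + r (O(r, I) = r + 4 = 4 + r)
m(o) = -o² (m(o) = o - (o² + o) = o - (o + o²) = o + (-o - o²) = -o²)
(O(-14, -8) + m((5 - 5)*(-2 + 6)))² = ((4 - 14) - ((5 - 5)*(-2 + 6))²)² = (-10 - (0*4)²)² = (-10 - 1*0²)² = (-10 - 1*0)² = (-10 + 0)² = (-10)² = 100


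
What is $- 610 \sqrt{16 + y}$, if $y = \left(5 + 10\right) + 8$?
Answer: $- 610 \sqrt{39} \approx -3809.4$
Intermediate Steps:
$y = 23$ ($y = 15 + 8 = 23$)
$- 610 \sqrt{16 + y} = - 610 \sqrt{16 + 23} = - 610 \sqrt{39}$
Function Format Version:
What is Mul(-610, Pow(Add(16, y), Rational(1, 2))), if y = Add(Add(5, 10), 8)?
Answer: Mul(-610, Pow(39, Rational(1, 2))) ≈ -3809.4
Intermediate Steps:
y = 23 (y = Add(15, 8) = 23)
Mul(-610, Pow(Add(16, y), Rational(1, 2))) = Mul(-610, Pow(Add(16, 23), Rational(1, 2))) = Mul(-610, Pow(39, Rational(1, 2)))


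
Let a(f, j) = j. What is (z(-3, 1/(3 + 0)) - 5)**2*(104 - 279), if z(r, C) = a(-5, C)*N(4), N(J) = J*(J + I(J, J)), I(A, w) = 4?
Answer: -50575/9 ≈ -5619.4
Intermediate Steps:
N(J) = J*(4 + J) (N(J) = J*(J + 4) = J*(4 + J))
z(r, C) = 32*C (z(r, C) = C*(4*(4 + 4)) = C*(4*8) = C*32 = 32*C)
(z(-3, 1/(3 + 0)) - 5)**2*(104 - 279) = (32/(3 + 0) - 5)**2*(104 - 279) = (32/3 - 5)**2*(-175) = (17/3)**2*(-175) = (289/9)*(-175) = -50575/9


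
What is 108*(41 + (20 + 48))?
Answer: 11772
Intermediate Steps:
108*(41 + (20 + 48)) = 108*(41 + 68) = 108*109 = 11772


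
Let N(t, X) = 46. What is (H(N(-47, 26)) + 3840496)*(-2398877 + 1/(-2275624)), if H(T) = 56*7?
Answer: -2620898138209761639/284453 ≈ -9.2138e+12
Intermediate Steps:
H(T) = 392
(H(N(-47, 26)) + 3840496)*(-2398877 + 1/(-2275624)) = (392 + 3840496)*(-2398877 + 1/(-2275624)) = 3840888*(-2398877 - 1/2275624) = 3840888*(-5458942074249/2275624) = -2620898138209761639/284453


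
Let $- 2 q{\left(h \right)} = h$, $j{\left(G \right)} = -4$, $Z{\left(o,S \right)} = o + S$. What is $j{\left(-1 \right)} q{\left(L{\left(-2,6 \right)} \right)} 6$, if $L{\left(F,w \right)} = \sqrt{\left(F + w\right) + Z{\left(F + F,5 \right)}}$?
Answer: $12 \sqrt{5} \approx 26.833$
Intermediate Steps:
$Z{\left(o,S \right)} = S + o$
$L{\left(F,w \right)} = \sqrt{5 + w + 3 F}$ ($L{\left(F,w \right)} = \sqrt{\left(F + w\right) + \left(5 + \left(F + F\right)\right)} = \sqrt{\left(F + w\right) + \left(5 + 2 F\right)} = \sqrt{5 + w + 3 F}$)
$q{\left(h \right)} = - \frac{h}{2}$
$j{\left(-1 \right)} q{\left(L{\left(-2,6 \right)} \right)} 6 = - 4 \left(- \frac{\sqrt{5 + 6 + 3 \left(-2\right)}}{2}\right) 6 = - 4 \left(- \frac{\sqrt{5 + 6 - 6}}{2}\right) 6 = - 4 \left(- \frac{\sqrt{5}}{2}\right) 6 = 2 \sqrt{5} \cdot 6 = 12 \sqrt{5}$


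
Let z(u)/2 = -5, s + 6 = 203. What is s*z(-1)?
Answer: -1970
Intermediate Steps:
s = 197 (s = -6 + 203 = 197)
z(u) = -10 (z(u) = 2*(-5) = -10)
s*z(-1) = 197*(-10) = -1970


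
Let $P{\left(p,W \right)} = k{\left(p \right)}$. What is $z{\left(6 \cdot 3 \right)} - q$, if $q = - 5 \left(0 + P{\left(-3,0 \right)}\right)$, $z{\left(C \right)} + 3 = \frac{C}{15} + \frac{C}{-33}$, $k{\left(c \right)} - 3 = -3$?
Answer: $- \frac{129}{55} \approx -2.3455$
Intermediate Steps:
$k{\left(c \right)} = 0$ ($k{\left(c \right)} = 3 - 3 = 0$)
$P{\left(p,W \right)} = 0$
$z{\left(C \right)} = -3 + \frac{2 C}{55}$ ($z{\left(C \right)} = -3 + \left(\frac{C}{15} + \frac{C}{-33}\right) = -3 + \left(C \frac{1}{15} + C \left(- \frac{1}{33}\right)\right) = -3 + \left(\frac{C}{15} - \frac{C}{33}\right) = -3 + \frac{2 C}{55}$)
$q = 0$ ($q = - 5 \left(0 + 0\right) = \left(-5\right) 0 = 0$)
$z{\left(6 \cdot 3 \right)} - q = \left(-3 + \frac{2 \cdot 6 \cdot 3}{55}\right) - 0 = \left(-3 + \frac{2}{55} \cdot 18\right) + 0 = \left(-3 + \frac{36}{55}\right) + 0 = - \frac{129}{55} + 0 = - \frac{129}{55}$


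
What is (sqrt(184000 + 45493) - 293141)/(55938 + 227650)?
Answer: -293141/283588 + sqrt(229493)/283588 ≈ -1.0320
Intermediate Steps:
(sqrt(184000 + 45493) - 293141)/(55938 + 227650) = (sqrt(229493) - 293141)/283588 = (-293141 + sqrt(229493))*(1/283588) = -293141/283588 + sqrt(229493)/283588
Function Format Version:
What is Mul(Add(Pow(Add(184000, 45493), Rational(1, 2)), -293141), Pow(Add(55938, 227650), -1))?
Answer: Add(Rational(-293141, 283588), Mul(Rational(1, 283588), Pow(229493, Rational(1, 2)))) ≈ -1.0320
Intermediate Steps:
Mul(Add(Pow(Add(184000, 45493), Rational(1, 2)), -293141), Pow(Add(55938, 227650), -1)) = Mul(Add(Pow(229493, Rational(1, 2)), -293141), Pow(283588, -1)) = Mul(Add(-293141, Pow(229493, Rational(1, 2))), Rational(1, 283588)) = Add(Rational(-293141, 283588), Mul(Rational(1, 283588), Pow(229493, Rational(1, 2))))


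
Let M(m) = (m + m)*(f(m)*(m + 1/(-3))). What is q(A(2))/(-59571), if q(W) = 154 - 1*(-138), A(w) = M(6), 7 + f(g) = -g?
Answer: -292/59571 ≈ -0.0049017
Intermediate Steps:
f(g) = -7 - g
M(m) = 2*m*(-7 - m)*(-1/3 + m) (M(m) = (m + m)*((-7 - m)*(m + 1/(-3))) = (2*m)*((-7 - m)*(m - 1/3)) = (2*m)*((-7 - m)*(-1/3 + m)) = 2*m*(-7 - m)*(-1/3 + m))
A(w) = -884 (A(w) = -2/3*6*(-1 + 3*6)*(7 + 6) = -2/3*6*(-1 + 18)*13 = -2/3*6*17*13 = -884)
q(W) = 292 (q(W) = 154 + 138 = 292)
q(A(2))/(-59571) = 292/(-59571) = 292*(-1/59571) = -292/59571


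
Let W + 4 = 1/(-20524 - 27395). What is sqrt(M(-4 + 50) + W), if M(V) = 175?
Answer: 2*sqrt(98163844503)/47919 ≈ 13.077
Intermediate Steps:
W = -191677/47919 (W = -4 + 1/(-20524 - 27395) = -4 + 1/(-47919) = -4 - 1/47919 = -191677/47919 ≈ -4.0000)
sqrt(M(-4 + 50) + W) = sqrt(175 - 191677/47919) = sqrt(8194148/47919) = 2*sqrt(98163844503)/47919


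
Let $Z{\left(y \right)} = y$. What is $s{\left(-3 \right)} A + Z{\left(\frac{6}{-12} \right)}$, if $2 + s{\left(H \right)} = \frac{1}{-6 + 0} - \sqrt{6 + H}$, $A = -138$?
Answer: $\frac{597}{2} + 138 \sqrt{3} \approx 537.52$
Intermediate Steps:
$s{\left(H \right)} = - \frac{13}{6} - \sqrt{6 + H}$ ($s{\left(H \right)} = -2 - \left(\sqrt{6 + H} - \frac{1}{-6 + 0}\right) = -2 - \left(\frac{1}{6} + \sqrt{6 + H}\right) = - \frac{13}{6} - \sqrt{6 + H}$)
$s{\left(-3 \right)} A + Z{\left(\frac{6}{-12} \right)} = \left(- \frac{13}{6} - \sqrt{6 - 3}\right) \left(-138\right) + \frac{6}{-12} = \left(- \frac{13}{6} - \sqrt{3}\right) \left(-138\right) + 6 \left(- \frac{1}{12}\right) = \left(299 + 138 \sqrt{3}\right) - \frac{1}{2} = \frac{597}{2} + 138 \sqrt{3}$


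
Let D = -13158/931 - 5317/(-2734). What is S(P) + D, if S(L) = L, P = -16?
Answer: -71749509/2545354 ≈ -28.188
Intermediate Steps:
D = -31023845/2545354 (D = -13158*1/931 - 5317*(-1/2734) = -13158/931 + 5317/2734 = -31023845/2545354 ≈ -12.188)
S(P) + D = -16 - 31023845/2545354 = -71749509/2545354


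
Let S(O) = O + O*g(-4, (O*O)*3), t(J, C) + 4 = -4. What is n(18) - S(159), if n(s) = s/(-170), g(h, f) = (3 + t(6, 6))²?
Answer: -351399/85 ≈ -4134.1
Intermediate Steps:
t(J, C) = -8 (t(J, C) = -4 - 4 = -8)
g(h, f) = 25 (g(h, f) = (3 - 8)² = (-5)² = 25)
S(O) = 26*O (S(O) = O + O*25 = O + 25*O = 26*O)
n(s) = -s/170 (n(s) = s*(-1/170) = -s/170)
n(18) - S(159) = -1/170*18 - 26*159 = -9/85 - 1*4134 = -9/85 - 4134 = -351399/85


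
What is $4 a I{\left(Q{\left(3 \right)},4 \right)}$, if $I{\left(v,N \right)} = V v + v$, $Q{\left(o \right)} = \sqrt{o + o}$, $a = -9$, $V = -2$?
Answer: $36 \sqrt{6} \approx 88.182$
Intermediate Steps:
$Q{\left(o \right)} = \sqrt{2} \sqrt{o}$ ($Q{\left(o \right)} = \sqrt{2 o} = \sqrt{2} \sqrt{o}$)
$I{\left(v,N \right)} = - v$ ($I{\left(v,N \right)} = - 2 v + v = - v$)
$4 a I{\left(Q{\left(3 \right)},4 \right)} = 4 \left(-9\right) \left(- \sqrt{2} \sqrt{3}\right) = - 36 \left(- \sqrt{6}\right) = 36 \sqrt{6}$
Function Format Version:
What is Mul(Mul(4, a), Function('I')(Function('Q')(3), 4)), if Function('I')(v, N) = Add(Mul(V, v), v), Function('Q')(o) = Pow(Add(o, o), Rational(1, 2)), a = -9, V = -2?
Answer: Mul(36, Pow(6, Rational(1, 2))) ≈ 88.182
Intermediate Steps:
Function('Q')(o) = Mul(Pow(2, Rational(1, 2)), Pow(o, Rational(1, 2))) (Function('Q')(o) = Pow(Mul(2, o), Rational(1, 2)) = Mul(Pow(2, Rational(1, 2)), Pow(o, Rational(1, 2))))
Function('I')(v, N) = Mul(-1, v) (Function('I')(v, N) = Add(Mul(-2, v), v) = Mul(-1, v))
Mul(Mul(4, a), Function('I')(Function('Q')(3), 4)) = Mul(Mul(4, -9), Mul(-1, Mul(Pow(2, Rational(1, 2)), Pow(3, Rational(1, 2))))) = Mul(-36, Mul(-1, Pow(6, Rational(1, 2)))) = Mul(36, Pow(6, Rational(1, 2)))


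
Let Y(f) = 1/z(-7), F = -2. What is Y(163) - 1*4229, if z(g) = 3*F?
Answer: -25375/6 ≈ -4229.2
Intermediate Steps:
z(g) = -6 (z(g) = 3*(-2) = -6)
Y(f) = -⅙ (Y(f) = 1/(-6) = -⅙)
Y(163) - 1*4229 = -⅙ - 1*4229 = -⅙ - 4229 = -25375/6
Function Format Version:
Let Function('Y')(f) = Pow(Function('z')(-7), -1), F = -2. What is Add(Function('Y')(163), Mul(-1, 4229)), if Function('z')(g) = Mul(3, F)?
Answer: Rational(-25375, 6) ≈ -4229.2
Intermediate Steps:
Function('z')(g) = -6 (Function('z')(g) = Mul(3, -2) = -6)
Function('Y')(f) = Rational(-1, 6) (Function('Y')(f) = Pow(-6, -1) = Rational(-1, 6))
Add(Function('Y')(163), Mul(-1, 4229)) = Add(Rational(-1, 6), Mul(-1, 4229)) = Add(Rational(-1, 6), -4229) = Rational(-25375, 6)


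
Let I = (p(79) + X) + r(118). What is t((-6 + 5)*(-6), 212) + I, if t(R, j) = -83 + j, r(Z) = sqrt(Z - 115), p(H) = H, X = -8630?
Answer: -8422 + sqrt(3) ≈ -8420.3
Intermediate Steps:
r(Z) = sqrt(-115 + Z)
I = -8551 + sqrt(3) (I = (79 - 8630) + sqrt(-115 + 118) = -8551 + sqrt(3) ≈ -8549.3)
t((-6 + 5)*(-6), 212) + I = (-83 + 212) + (-8551 + sqrt(3)) = 129 + (-8551 + sqrt(3)) = -8422 + sqrt(3)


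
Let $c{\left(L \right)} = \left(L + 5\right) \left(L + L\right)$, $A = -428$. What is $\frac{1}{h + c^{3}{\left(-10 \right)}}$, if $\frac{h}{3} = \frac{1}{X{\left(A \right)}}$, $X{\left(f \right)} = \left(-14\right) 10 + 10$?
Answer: $\frac{130}{129999997} \approx 1.0 \cdot 10^{-6}$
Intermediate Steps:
$X{\left(f \right)} = -130$ ($X{\left(f \right)} = -140 + 10 = -130$)
$h = - \frac{3}{130}$ ($h = \frac{3}{-130} = 3 \left(- \frac{1}{130}\right) = - \frac{3}{130} \approx -0.023077$)
$c{\left(L \right)} = 2 L \left(5 + L\right)$ ($c{\left(L \right)} = \left(5 + L\right) 2 L = 2 L \left(5 + L\right)$)
$\frac{1}{h + c^{3}{\left(-10 \right)}} = \frac{1}{- \frac{3}{130} + \left(2 \left(-10\right) \left(5 - 10\right)\right)^{3}} = \frac{1}{- \frac{3}{130} + \left(2 \left(-10\right) \left(-5\right)\right)^{3}} = \frac{1}{- \frac{3}{130} + 100^{3}} = \frac{1}{- \frac{3}{130} + 1000000} = \frac{1}{\frac{129999997}{130}} = \frac{130}{129999997}$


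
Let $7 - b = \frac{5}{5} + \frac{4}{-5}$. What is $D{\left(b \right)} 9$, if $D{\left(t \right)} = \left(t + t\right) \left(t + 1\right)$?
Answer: $\frac{23868}{25} \approx 954.72$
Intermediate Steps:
$b = \frac{34}{5}$ ($b = 7 - \left(\frac{5}{5} + \frac{4}{-5}\right) = 7 - \left(5 \cdot \frac{1}{5} + 4 \left(- \frac{1}{5}\right)\right) = 7 - \left(1 - \frac{4}{5}\right) = 7 - \frac{1}{5} = \frac{34}{5} \approx 6.8$)
$D{\left(t \right)} = 2 t \left(1 + t\right)$
$D{\left(b \right)} 9 = 2 \cdot \frac{34}{5} \left(1 + \frac{34}{5}\right) 9 = 2 \cdot \frac{34}{5} \cdot \frac{39}{5} \cdot 9 = \frac{2652}{25} \cdot 9 = \frac{23868}{25}$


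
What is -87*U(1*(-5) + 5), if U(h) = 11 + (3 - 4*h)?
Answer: -1218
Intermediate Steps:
U(h) = 14 - 4*h
-87*U(1*(-5) + 5) = -87*(14 - 4*(1*(-5) + 5)) = -87*(14 - 4*(-5 + 5)) = -87*(14 - 4*0) = -87*(14 + 0) = -87*14 = -1218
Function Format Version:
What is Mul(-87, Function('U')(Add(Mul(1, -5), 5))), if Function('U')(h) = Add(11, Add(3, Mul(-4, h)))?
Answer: -1218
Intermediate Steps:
Function('U')(h) = Add(14, Mul(-4, h))
Mul(-87, Function('U')(Add(Mul(1, -5), 5))) = Mul(-87, Add(14, Mul(-4, Add(Mul(1, -5), 5)))) = Mul(-87, Add(14, Mul(-4, Add(-5, 5)))) = Mul(-87, Add(14, Mul(-4, 0))) = Mul(-87, Add(14, 0)) = Mul(-87, 14) = -1218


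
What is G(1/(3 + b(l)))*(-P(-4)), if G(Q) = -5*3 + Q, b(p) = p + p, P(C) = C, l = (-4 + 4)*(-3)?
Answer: -176/3 ≈ -58.667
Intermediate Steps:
l = 0 (l = 0*(-3) = 0)
b(p) = 2*p
G(Q) = -15 + Q
G(1/(3 + b(l)))*(-P(-4)) = (-15 + 1/(3 + 2*0))*(-1*(-4)) = (-15 + 1/(3 + 0))*4 = (-15 + 1/3)*4 = (-15 + ⅓)*4 = -44/3*4 = -176/3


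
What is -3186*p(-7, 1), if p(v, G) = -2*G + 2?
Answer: 0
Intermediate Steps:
p(v, G) = 2 - 2*G
-3186*p(-7, 1) = -3186*(2 - 2*1) = -3186*(2 - 2) = -3186*0 = 0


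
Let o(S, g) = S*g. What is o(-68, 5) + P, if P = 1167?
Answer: 827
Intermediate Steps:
o(-68, 5) + P = -68*5 + 1167 = -340 + 1167 = 827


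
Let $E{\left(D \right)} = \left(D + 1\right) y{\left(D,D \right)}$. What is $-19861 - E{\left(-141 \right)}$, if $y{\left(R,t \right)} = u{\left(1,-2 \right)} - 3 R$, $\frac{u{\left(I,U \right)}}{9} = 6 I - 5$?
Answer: $40619$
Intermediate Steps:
$u{\left(I,U \right)} = -45 + 54 I$ ($u{\left(I,U \right)} = 9 \left(6 I - 5\right) = 9 \left(-5 + 6 I\right) = -45 + 54 I$)
$y{\left(R,t \right)} = 9 - 3 R$ ($y{\left(R,t \right)} = \left(-45 + 54 \cdot 1\right) - 3 R = \left(-45 + 54\right) - 3 R = 9 - 3 R$)
$E{\left(D \right)} = \left(1 + D\right) \left(9 - 3 D\right)$ ($E{\left(D \right)} = \left(D + 1\right) \left(9 - 3 D\right) = \left(1 + D\right) \left(9 - 3 D\right)$)
$-19861 - E{\left(-141 \right)} = -19861 - - 3 \left(1 - 141\right) \left(-3 - 141\right) = -19861 - \left(-3\right) \left(-140\right) \left(-144\right) = -19861 - -60480 = -19861 + 60480 = 40619$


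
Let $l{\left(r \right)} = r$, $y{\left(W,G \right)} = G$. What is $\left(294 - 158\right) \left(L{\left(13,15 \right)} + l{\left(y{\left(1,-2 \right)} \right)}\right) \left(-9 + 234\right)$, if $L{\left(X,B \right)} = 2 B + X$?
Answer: $1254600$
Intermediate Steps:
$L{\left(X,B \right)} = X + 2 B$
$\left(294 - 158\right) \left(L{\left(13,15 \right)} + l{\left(y{\left(1,-2 \right)} \right)}\right) \left(-9 + 234\right) = \left(294 - 158\right) \left(\left(13 + 2 \cdot 15\right) - 2\right) \left(-9 + 234\right) = 136 \left(\left(13 + 30\right) - 2\right) 225 = 136 \left(43 - 2\right) 225 = 136 \cdot 41 \cdot 225 = 136 \cdot 9225 = 1254600$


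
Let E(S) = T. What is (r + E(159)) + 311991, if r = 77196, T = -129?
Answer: 389058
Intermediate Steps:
E(S) = -129
(r + E(159)) + 311991 = (77196 - 129) + 311991 = 77067 + 311991 = 389058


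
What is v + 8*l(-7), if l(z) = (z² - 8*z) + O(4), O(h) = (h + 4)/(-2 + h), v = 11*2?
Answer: 894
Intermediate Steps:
v = 22
O(h) = (4 + h)/(-2 + h)
l(z) = 4 + z² - 8*z (l(z) = (z² - 8*z) + (4 + 4)/(-2 + 4) = (z² - 8*z) + 8/2 = (z² - 8*z) + (½)*8 = (z² - 8*z) + 4 = 4 + z² - 8*z)
v + 8*l(-7) = 22 + 8*(4 + (-7)² - 8*(-7)) = 22 + 8*(4 + 49 + 56) = 22 + 8*109 = 22 + 872 = 894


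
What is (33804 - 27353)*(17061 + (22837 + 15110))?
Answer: 354856608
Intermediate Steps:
(33804 - 27353)*(17061 + (22837 + 15110)) = 6451*(17061 + 37947) = 6451*55008 = 354856608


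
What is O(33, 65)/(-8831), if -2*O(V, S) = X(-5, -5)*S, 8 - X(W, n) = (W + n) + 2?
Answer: 520/8831 ≈ 0.058883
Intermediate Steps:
X(W, n) = 6 - W - n (X(W, n) = 8 - ((W + n) + 2) = 8 - (2 + W + n) = 8 + (-2 - W - n) = 6 - W - n)
O(V, S) = -8*S (O(V, S) = -(6 - 1*(-5) - 1*(-5))*S/2 = -(6 + 5 + 5)*S/2 = -8*S)
O(33, 65)/(-8831) = -8*65/(-8831) = -520*(-1/8831) = 520/8831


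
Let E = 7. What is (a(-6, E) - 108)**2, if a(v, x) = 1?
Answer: 11449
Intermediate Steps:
(a(-6, E) - 108)**2 = (1 - 108)**2 = (-107)**2 = 11449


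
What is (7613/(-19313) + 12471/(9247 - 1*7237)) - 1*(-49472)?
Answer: 640228516551/12939710 ≈ 49478.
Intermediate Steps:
(7613/(-19313) + 12471/(9247 - 1*7237)) - 1*(-49472) = (7613*(-1/19313) + 12471/(9247 - 7237)) + 49472 = (-7613/19313 + 12471/2010) + 49472 = (-7613/19313 + 12471*(1/2010)) + 49472 = (-7613/19313 + 4157/670) + 49472 = 75183431/12939710 + 49472 = 640228516551/12939710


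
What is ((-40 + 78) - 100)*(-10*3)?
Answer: 1860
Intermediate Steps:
((-40 + 78) - 100)*(-10*3) = (38 - 100)*(-30) = -62*(-30) = 1860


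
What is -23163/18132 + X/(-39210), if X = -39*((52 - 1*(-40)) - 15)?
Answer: -47431713/39497540 ≈ -1.2009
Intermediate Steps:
X = -3003 (X = -39*((52 + 40) - 15) = -39*(92 - 15) = -39*77 = -3003)
-23163/18132 + X/(-39210) = -23163/18132 - 3003/(-39210) = -23163*1/18132 - 3003*(-1/39210) = -7721/6044 + 1001/13070 = -47431713/39497540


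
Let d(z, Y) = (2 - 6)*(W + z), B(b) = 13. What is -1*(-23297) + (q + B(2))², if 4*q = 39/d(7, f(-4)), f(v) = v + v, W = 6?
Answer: 6006057/256 ≈ 23461.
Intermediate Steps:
f(v) = 2*v
d(z, Y) = -24 - 4*z (d(z, Y) = (2 - 6)*(6 + z) = -4*(6 + z) = -24 - 4*z)
q = -3/16 (q = (39/(-24 - 4*7))/4 = (39/(-24 - 28))/4 = (39/(-52))/4 = (39*(-1/52))/4 = (¼)*(-¾) = -3/16 ≈ -0.18750)
-1*(-23297) + (q + B(2))² = -1*(-23297) + (-3/16 + 13)² = 23297 + (205/16)² = 23297 + 42025/256 = 6006057/256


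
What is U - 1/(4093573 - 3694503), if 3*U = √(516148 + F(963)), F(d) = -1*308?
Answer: -1/399070 + 16*√2015/3 ≈ 239.41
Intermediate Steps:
F(d) = -308
U = 16*√2015/3 (U = √(516148 - 308)/3 = √515840/3 = (16*√2015)/3 = 16*√2015/3 ≈ 239.41)
U - 1/(4093573 - 3694503) = 16*√2015/3 - 1/(4093573 - 3694503) = 16*√2015/3 - 1/399070 = -1/399070 + 16*√2015/3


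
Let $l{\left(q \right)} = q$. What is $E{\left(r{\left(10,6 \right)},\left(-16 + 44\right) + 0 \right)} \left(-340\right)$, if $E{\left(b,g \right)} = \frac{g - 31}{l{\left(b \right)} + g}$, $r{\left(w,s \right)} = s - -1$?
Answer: $\frac{204}{7} \approx 29.143$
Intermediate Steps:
$r{\left(w,s \right)} = 1 + s$ ($r{\left(w,s \right)} = s + 1 = 1 + s$)
$E{\left(b,g \right)} = \frac{-31 + g}{b + g}$ ($E{\left(b,g \right)} = \frac{g - 31}{b + g} = \frac{-31 + g}{b + g}$)
$E{\left(r{\left(10,6 \right)},\left(-16 + 44\right) + 0 \right)} \left(-340\right) = \frac{-31 + \left(\left(-16 + 44\right) + 0\right)}{\left(1 + 6\right) + \left(\left(-16 + 44\right) + 0\right)} \left(-340\right) = \frac{-31 + \left(28 + 0\right)}{7 + \left(28 + 0\right)} \left(-340\right) = \frac{-31 + 28}{7 + 28} \left(-340\right) = \frac{1}{35} \left(-3\right) \left(-340\right) = \left(- \frac{3}{35}\right) \left(-340\right) = \frac{204}{7}$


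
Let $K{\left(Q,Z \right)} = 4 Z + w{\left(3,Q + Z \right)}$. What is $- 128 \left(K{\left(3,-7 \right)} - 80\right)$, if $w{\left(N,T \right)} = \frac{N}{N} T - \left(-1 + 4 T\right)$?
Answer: $12160$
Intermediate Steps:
$w{\left(N,T \right)} = 1 - 3 T$ ($w{\left(N,T \right)} = 1 T - \left(-1 + 4 T\right) = T - \left(-1 + 4 T\right) = 1 - 3 T$)
$K{\left(Q,Z \right)} = 1 + Z - 3 Q$ ($K{\left(Q,Z \right)} = 4 Z - \left(-1 + 3 \left(Q + Z\right)\right) = 4 Z - \left(-1 + 3 Q + 3 Z\right) = 1 + Z - 3 Q$)
$- 128 \left(K{\left(3,-7 \right)} - 80\right) = - 128 \left(\left(1 - 7 - 9\right) - 80\right) = - 128 \left(-15 - 80\right) = \left(-128\right) \left(-95\right) = 12160$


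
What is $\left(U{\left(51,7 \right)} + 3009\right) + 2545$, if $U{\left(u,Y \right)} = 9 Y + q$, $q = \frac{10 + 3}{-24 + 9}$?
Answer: $\frac{84242}{15} \approx 5616.1$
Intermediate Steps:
$q = - \frac{13}{15}$ ($q = \frac{13}{-15} = 13 \left(- \frac{1}{15}\right) = - \frac{13}{15} \approx -0.86667$)
$U{\left(u,Y \right)} = - \frac{13}{15} + 9 Y$ ($U{\left(u,Y \right)} = 9 Y - \frac{13}{15} = - \frac{13}{15} + 9 Y$)
$\left(U{\left(51,7 \right)} + 3009\right) + 2545 = \left(\left(- \frac{13}{15} + 9 \cdot 7\right) + 3009\right) + 2545 = \left(\left(- \frac{13}{15} + 63\right) + 3009\right) + 2545 = \left(\frac{932}{15} + 3009\right) + 2545 = \frac{46067}{15} + 2545 = \frac{84242}{15}$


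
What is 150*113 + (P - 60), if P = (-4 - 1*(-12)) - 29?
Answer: 16869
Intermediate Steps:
P = -21 (P = (-4 + 12) - 29 = 8 - 29 = -21)
150*113 + (P - 60) = 150*113 + (-21 - 60) = 16950 - 81 = 16869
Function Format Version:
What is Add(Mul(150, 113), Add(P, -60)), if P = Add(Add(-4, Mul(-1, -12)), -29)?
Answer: 16869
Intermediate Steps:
P = -21 (P = Add(Add(-4, 12), -29) = Add(8, -29) = -21)
Add(Mul(150, 113), Add(P, -60)) = Add(Mul(150, 113), Add(-21, -60)) = Add(16950, -81) = 16869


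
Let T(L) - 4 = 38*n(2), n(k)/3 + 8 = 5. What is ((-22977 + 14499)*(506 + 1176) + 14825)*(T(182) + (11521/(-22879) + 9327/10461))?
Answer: 383684700586749890/79779073 ≈ 4.8093e+9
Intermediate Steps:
n(k) = -9 (n(k) = -24 + 3*5 = -24 + 15 = -9)
T(L) = -338 (T(L) = 4 + 38*(-9) = 4 - 342 = -338)
((-22977 + 14499)*(506 + 1176) + 14825)*(T(182) + (11521/(-22879) + 9327/10461)) = ((-22977 + 14499)*(506 + 1176) + 14825)*(-338 + (11521/(-22879) + 9327/10461)) = (-8478*1682 + 14825)*(-338 + (11521*(-1/22879) + 9327*(1/10461))) = (-14259996 + 14825)*(-338 + (-11521/22879 + 3109/3487)) = -14245171*(-338 + 30957084/79779073) = -14245171*(-26934369590/79779073) = 383684700586749890/79779073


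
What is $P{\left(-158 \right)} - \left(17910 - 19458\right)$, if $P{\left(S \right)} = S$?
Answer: $1390$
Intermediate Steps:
$P{\left(-158 \right)} - \left(17910 - 19458\right) = -158 - \left(17910 - 19458\right) = -158 - -1548 = -158 + 1548 = 1390$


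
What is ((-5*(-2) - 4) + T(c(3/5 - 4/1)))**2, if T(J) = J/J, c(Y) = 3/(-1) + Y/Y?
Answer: 49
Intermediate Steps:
c(Y) = -2 (c(Y) = 3*(-1) + 1 = -3 + 1 = -2)
T(J) = 1
((-5*(-2) - 4) + T(c(3/5 - 4/1)))**2 = ((-5*(-2) - 4) + 1)**2 = ((10 - 4) + 1)**2 = (6 + 1)**2 = 7**2 = 49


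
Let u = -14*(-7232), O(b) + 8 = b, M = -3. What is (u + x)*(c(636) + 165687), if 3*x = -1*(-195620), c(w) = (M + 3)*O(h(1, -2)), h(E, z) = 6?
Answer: 27579374356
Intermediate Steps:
O(b) = -8 + b
c(w) = 0 (c(w) = (-3 + 3)*(-8 + 6) = 0*(-2) = 0)
x = 195620/3 (x = (-1*(-195620))/3 = (⅓)*195620 = 195620/3 ≈ 65207.)
u = 101248
(u + x)*(c(636) + 165687) = (101248 + 195620/3)*(0 + 165687) = (499364/3)*165687 = 27579374356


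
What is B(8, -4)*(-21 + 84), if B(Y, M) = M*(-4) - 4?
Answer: 756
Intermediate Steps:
B(Y, M) = -4 - 4*M (B(Y, M) = -4*M - 4 = -4 - 4*M)
B(8, -4)*(-21 + 84) = (-4 - 4*(-4))*(-21 + 84) = (-4 + 16)*63 = 12*63 = 756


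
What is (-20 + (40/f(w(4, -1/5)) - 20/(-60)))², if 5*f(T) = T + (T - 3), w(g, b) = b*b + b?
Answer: 395890609/62001 ≈ 6385.2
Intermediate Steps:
w(g, b) = b + b² (w(g, b) = b² + b = b + b²)
f(T) = -⅗ + 2*T/5 (f(T) = (T + (T - 3))/5 = (T + (-3 + T))/5 = (-3 + 2*T)/5 = -⅗ + 2*T/5)
(-20 + (40/f(w(4, -1/5)) - 20/(-60)))² = (-20 + (40/(-⅗ + 2*((-1/5)*(1 - 1/5))/5) - 20/(-60)))² = (-20 + (40/(-⅗ + 2*((-1*⅕)*(1 - 1*⅕))/5) - 20*(-1/60)))² = (-20 + (40/(-⅗ + 2*(-(1 - ⅕)/5)/5) + ⅓))² = (-20 + (40/(-⅗ + 2*(-⅕*⅘)/5) + ⅓))² = (-20 + (40/(-⅗ + (⅖)*(-4/25)) + ⅓))² = (-20 + (40/(-⅗ - 8/125) + ⅓))² = (-20 + (40/(-83/125) + ⅓))² = (-20 + (40*(-125/83) + ⅓))² = (-20 + (-5000/83 + ⅓))² = (-20 - 14917/249)² = (-19897/249)² = 395890609/62001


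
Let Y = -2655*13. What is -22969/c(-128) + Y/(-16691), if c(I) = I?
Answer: 387793499/2136448 ≈ 181.51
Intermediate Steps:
Y = -34515
-22969/c(-128) + Y/(-16691) = -22969/(-128) - 34515/(-16691) = -22969*(-1/128) - 34515*(-1/16691) = 22969/128 + 34515/16691 = 387793499/2136448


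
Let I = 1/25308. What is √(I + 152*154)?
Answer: √416463994495/4218 ≈ 153.00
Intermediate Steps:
I = 1/25308 ≈ 3.9513e-5
√(I + 152*154) = √(1/25308 + 152*154) = √(1/25308 + 23408) = √(592409665/25308) = √416463994495/4218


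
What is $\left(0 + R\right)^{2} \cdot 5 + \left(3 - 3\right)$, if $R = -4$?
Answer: $80$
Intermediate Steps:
$\left(0 + R\right)^{2} \cdot 5 + \left(3 - 3\right) = \left(0 - 4\right)^{2} \cdot 5 + \left(3 - 3\right) = \left(-4\right)^{2} \cdot 5 + \left(3 - 3\right) = 16 \cdot 5 + 0 = 80 + 0 = 80$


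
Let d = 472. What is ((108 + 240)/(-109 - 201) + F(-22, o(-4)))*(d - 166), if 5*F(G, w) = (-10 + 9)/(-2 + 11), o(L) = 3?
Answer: -54298/155 ≈ -350.31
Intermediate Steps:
F(G, w) = -1/45 (F(G, w) = ((-10 + 9)/(-2 + 11))/5 = (-1/9)/5 = (-1*1/9)/5 = (1/5)*(-1/9) = -1/45)
((108 + 240)/(-109 - 201) + F(-22, o(-4)))*(d - 166) = ((108 + 240)/(-109 - 201) - 1/45)*(472 - 166) = (348/(-310) - 1/45)*306 = (348*(-1/310) - 1/45)*306 = (-174/155 - 1/45)*306 = -1597/1395*306 = -54298/155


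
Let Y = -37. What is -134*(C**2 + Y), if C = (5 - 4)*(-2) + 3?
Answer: 4824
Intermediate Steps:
C = 1 (C = 1*(-2) + 3 = -2 + 3 = 1)
-134*(C**2 + Y) = -134*(1**2 - 37) = -134*(1 - 37) = -134*(-36) = 4824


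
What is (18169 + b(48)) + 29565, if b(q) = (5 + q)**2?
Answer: 50543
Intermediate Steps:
(18169 + b(48)) + 29565 = (18169 + (5 + 48)**2) + 29565 = (18169 + 53**2) + 29565 = (18169 + 2809) + 29565 = 20978 + 29565 = 50543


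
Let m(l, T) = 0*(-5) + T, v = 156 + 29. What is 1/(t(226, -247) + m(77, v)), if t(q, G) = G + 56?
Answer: -⅙ ≈ -0.16667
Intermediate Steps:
v = 185
t(q, G) = 56 + G
m(l, T) = T (m(l, T) = 0 + T = T)
1/(t(226, -247) + m(77, v)) = 1/((56 - 247) + 185) = 1/(-191 + 185) = 1/(-6) = -⅙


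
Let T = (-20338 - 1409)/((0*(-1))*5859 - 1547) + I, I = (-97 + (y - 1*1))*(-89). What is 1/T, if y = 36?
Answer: 1547/8558093 ≈ 0.00018076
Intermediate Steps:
I = 5518 (I = (-97 + (36 - 1*1))*(-89) = (-97 + (36 - 1))*(-89) = (-97 + 35)*(-89) = -62*(-89) = 5518)
T = 8558093/1547 (T = (-20338 - 1409)/((0*(-1))*5859 - 1547) + 5518 = -21747/(0*5859 - 1547) + 5518 = -21747/(0 - 1547) + 5518 = -21747/(-1547) + 5518 = -21747*(-1/1547) + 5518 = 21747/1547 + 5518 = 8558093/1547 ≈ 5532.1)
1/T = 1/(8558093/1547) = 1547/8558093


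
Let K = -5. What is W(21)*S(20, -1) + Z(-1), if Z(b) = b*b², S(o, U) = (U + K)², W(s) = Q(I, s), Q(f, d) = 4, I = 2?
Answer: 143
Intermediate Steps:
W(s) = 4
S(o, U) = (-5 + U)² (S(o, U) = (U - 5)² = (-5 + U)²)
Z(b) = b³
W(21)*S(20, -1) + Z(-1) = 4*(-5 - 1)² + (-1)³ = 4*(-6)² - 1 = 4*36 - 1 = 144 - 1 = 143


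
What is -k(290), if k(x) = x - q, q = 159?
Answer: -131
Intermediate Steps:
k(x) = -159 + x (k(x) = x - 1*159 = x - 159 = -159 + x)
-k(290) = -(-159 + 290) = -1*131 = -131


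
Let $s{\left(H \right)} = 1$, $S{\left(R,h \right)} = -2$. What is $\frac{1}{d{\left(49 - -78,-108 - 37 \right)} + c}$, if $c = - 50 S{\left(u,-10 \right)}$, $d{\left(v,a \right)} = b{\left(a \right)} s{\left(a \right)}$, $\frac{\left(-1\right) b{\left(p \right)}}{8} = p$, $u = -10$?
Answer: $\frac{1}{1260} \approx 0.00079365$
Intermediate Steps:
$b{\left(p \right)} = - 8 p$
$d{\left(v,a \right)} = - 8 a$ ($d{\left(v,a \right)} = - 8 a 1 = - 8 a$)
$c = 100$ ($c = \left(-50\right) \left(-2\right) = 100$)
$\frac{1}{d{\left(49 - -78,-108 - 37 \right)} + c} = \frac{1}{- 8 \left(-108 - 37\right) + 100} = \frac{1}{\left(-8\right) \left(-145\right) + 100} = \frac{1}{1160 + 100} = \frac{1}{1260}$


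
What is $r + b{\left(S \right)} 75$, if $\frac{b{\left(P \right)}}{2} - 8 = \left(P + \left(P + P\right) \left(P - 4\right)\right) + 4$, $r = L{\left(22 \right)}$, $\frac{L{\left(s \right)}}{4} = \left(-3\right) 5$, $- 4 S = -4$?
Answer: $990$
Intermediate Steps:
$S = 1$ ($S = \left(- \frac{1}{4}\right) \left(-4\right) = 1$)
$L{\left(s \right)} = -60$ ($L{\left(s \right)} = 4 \left(\left(-3\right) 5\right) = 4 \left(-15\right) = -60$)
$r = -60$
$b{\left(P \right)} = 24 + 2 P + 4 P \left(-4 + P\right)$ ($b{\left(P \right)} = 16 + 2 \left(\left(P + \left(P + P\right) \left(P - 4\right)\right) + 4\right) = 16 + 2 \left(\left(P + 2 P \left(-4 + P\right)\right) + 4\right) = 16 + 2 \left(4 + P + 2 P \left(-4 + P\right)\right) = 16 + \left(8 + 2 P + 4 P \left(-4 + P\right)\right) = 24 + 2 P + 4 P \left(-4 + P\right)$)
$r + b{\left(S \right)} 75 = -60 + \left(24 - 14 + 4 \cdot 1^{2}\right) 75 = -60 + \left(24 - 14 + 4 \cdot 1\right) 75 = -60 + \left(24 - 14 + 4\right) 75 = -60 + 14 \cdot 75 = -60 + 1050 = 990$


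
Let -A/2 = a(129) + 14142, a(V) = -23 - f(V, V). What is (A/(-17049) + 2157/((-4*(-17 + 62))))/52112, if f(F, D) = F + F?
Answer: -3531637/17769149760 ≈ -0.00019875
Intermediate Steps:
f(F, D) = 2*F
a(V) = -23 - 2*V
A = -27722 (A = -2*((-23 - 2*129) + 14142) = -2*((-23 - 258) + 14142) = -2*(-281 + 14142) = -2*13861 = -27722)
(A/(-17049) + 2157/((-4*(-17 + 62))))/52112 = (-27722/(-17049) + 2157/((-4*(-17 + 62))))/52112 = (-27722*(-1/17049) + 2157/((-4*45)))*(1/52112) = (27722/17049 + 2157/(-180))*(1/52112) = (27722/17049 + 2157*(-1/180))*(1/52112) = (27722/17049 - 719/60)*(1/52112) = -3531637/340980*1/52112 = -3531637/17769149760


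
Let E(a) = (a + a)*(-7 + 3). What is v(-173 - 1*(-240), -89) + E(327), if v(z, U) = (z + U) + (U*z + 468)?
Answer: -8133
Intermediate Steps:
E(a) = -8*a (E(a) = (2*a)*(-4) = -8*a)
v(z, U) = 468 + U + z + U*z (v(z, U) = (U + z) + (468 + U*z) = 468 + U + z + U*z)
v(-173 - 1*(-240), -89) + E(327) = (468 - 89 + (-173 - 1*(-240)) - 89*(-173 - 1*(-240))) - 8*327 = (468 - 89 + (-173 + 240) - 89*(-173 + 240)) - 2616 = (468 - 89 + 67 - 89*67) - 2616 = (468 - 89 + 67 - 5963) - 2616 = -5517 - 2616 = -8133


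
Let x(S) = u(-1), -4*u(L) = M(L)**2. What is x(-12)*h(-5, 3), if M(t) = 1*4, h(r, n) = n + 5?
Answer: -32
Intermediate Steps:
h(r, n) = 5 + n
M(t) = 4
u(L) = -4 (u(L) = -1/4*4**2 = -1/4*16 = -4)
x(S) = -4
x(-12)*h(-5, 3) = -4*(5 + 3) = -4*8 = -32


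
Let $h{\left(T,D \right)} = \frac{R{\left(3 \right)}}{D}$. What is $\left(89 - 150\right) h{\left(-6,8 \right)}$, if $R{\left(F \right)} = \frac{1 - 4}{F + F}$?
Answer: $\frac{61}{16} \approx 3.8125$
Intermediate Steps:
$R{\left(F \right)} = - \frac{3}{2 F}$
$h{\left(T,D \right)} = - \frac{1}{2 D}$ ($h{\left(T,D \right)} = \frac{\left(- \frac{3}{2}\right) \frac{1}{3}}{D} = - \frac{1}{2 D}$)
$\left(89 - 150\right) h{\left(-6,8 \right)} = \left(89 - 150\right) \left(- \frac{1}{2 \cdot 8}\right) = - 61 \left(\left(- \frac{1}{2}\right) \frac{1}{8}\right) = \left(-61\right) \left(- \frac{1}{16}\right) = \frac{61}{16}$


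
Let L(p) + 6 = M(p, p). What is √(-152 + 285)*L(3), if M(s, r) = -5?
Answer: -11*√133 ≈ -126.86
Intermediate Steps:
L(p) = -11 (L(p) = -6 - 5 = -11)
√(-152 + 285)*L(3) = √(-152 + 285)*(-11) = √133*(-11) = -11*√133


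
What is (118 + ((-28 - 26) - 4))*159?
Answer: 9540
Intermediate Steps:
(118 + ((-28 - 26) - 4))*159 = (118 + (-54 - 4))*159 = (118 - 58)*159 = 60*159 = 9540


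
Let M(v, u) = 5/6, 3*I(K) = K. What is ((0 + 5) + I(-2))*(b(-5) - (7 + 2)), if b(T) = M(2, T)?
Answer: -637/18 ≈ -35.389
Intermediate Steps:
I(K) = K/3
M(v, u) = 5/6 (M(v, u) = 5*(1/6) = 5/6)
b(T) = 5/6
((0 + 5) + I(-2))*(b(-5) - (7 + 2)) = ((0 + 5) + (1/3)*(-2))*(5/6 - (7 + 2)) = (5 - 2/3)*(5/6 - 1*9) = 13*(5/6 - 9)/3 = (13/3)*(-49/6) = -637/18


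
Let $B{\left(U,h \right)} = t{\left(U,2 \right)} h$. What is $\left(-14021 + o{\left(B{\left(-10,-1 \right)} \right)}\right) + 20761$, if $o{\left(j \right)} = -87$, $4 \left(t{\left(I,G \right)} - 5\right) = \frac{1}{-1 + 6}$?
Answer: $6653$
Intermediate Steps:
$t{\left(I,G \right)} = \frac{101}{20}$ ($t{\left(I,G \right)} = 5 + \frac{1}{4 \left(-1 + 6\right)} = 5 + \frac{1}{4 \cdot 5} = 5 + \frac{1}{4} \cdot \frac{1}{5} = 5 + \frac{1}{20} = \frac{101}{20}$)
$B{\left(U,h \right)} = \frac{101 h}{20}$
$\left(-14021 + o{\left(B{\left(-10,-1 \right)} \right)}\right) + 20761 = \left(-14021 - 87\right) + 20761 = -14108 + 20761 = 6653$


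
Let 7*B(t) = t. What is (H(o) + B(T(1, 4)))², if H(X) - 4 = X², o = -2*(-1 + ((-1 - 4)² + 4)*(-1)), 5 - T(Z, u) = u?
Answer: 636502441/49 ≈ 1.2990e+7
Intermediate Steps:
T(Z, u) = 5 - u
B(t) = t/7
o = 60 (o = -2*(-1 + ((-5)² + 4)*(-1)) = -2*(-1 + (25 + 4)*(-1)) = -2*(-1 + 29*(-1)) = -2*(-1 - 29) = -2*(-30) = 60)
H(X) = 4 + X²
(H(o) + B(T(1, 4)))² = ((4 + 60²) + (5 - 1*4)/7)² = ((4 + 3600) + (5 - 4)/7)² = (3604 + (⅐)*1)² = (3604 + ⅐)² = (25229/7)² = 636502441/49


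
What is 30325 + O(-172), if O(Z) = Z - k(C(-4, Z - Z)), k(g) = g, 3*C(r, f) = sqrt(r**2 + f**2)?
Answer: 90455/3 ≈ 30152.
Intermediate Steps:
C(r, f) = sqrt(f**2 + r**2)/3 (C(r, f) = sqrt(r**2 + f**2)/3 = sqrt(f**2 + r**2)/3)
O(Z) = -4/3 + Z (O(Z) = Z - sqrt((Z - Z)**2 + (-4)**2)/3 = Z - sqrt(0**2 + 16)/3 = Z - sqrt(0 + 16)/3 = Z - sqrt(16)/3 = Z - 4/3 = -4/3 + Z)
30325 + O(-172) = 30325 + (-4/3 - 172) = 30325 - 520/3 = 90455/3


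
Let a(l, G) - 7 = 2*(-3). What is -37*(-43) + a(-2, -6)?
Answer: 1592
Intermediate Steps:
a(l, G) = 1 (a(l, G) = 7 + 2*(-3) = 7 - 6 = 1)
-37*(-43) + a(-2, -6) = -37*(-43) + 1 = 1591 + 1 = 1592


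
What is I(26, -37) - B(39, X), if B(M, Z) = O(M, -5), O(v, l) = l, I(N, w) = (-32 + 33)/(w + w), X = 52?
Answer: 369/74 ≈ 4.9865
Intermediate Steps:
I(N, w) = 1/(2*w)
B(M, Z) = -5
I(26, -37) - B(39, X) = (½)/(-37) - 1*(-5) = (½)*(-1/37) + 5 = -1/74 + 5 = 369/74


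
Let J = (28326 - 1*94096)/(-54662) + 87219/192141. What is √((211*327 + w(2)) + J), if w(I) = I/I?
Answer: 2*√5872906141876937914603/583489519 ≈ 262.68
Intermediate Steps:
w(I) = 1
J = 966926586/583489519 (J = (28326 - 94096)*(-1/54662) + 87219*(1/192141) = -65770*(-1/54662) + 9691/21349 = 32885/27331 + 9691/21349 = 966926586/583489519 ≈ 1.6571)
√((211*327 + w(2)) + J) = √((211*327 + 1) + 966926586/583489519) = √((68997 + 1) + 966926586/583489519) = √(68998 + 966926586/583489519) = √(40260576758548/583489519) = 2*√5872906141876937914603/583489519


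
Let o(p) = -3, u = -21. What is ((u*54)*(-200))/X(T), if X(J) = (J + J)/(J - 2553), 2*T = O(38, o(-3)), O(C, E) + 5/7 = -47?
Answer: 2045509200/167 ≈ 1.2249e+7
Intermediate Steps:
O(C, E) = -334/7 (O(C, E) = -5/7 - 47 = -334/7)
T = -167/7 (T = (½)*(-334/7) = -167/7 ≈ -23.857)
X(J) = 2*J/(-2553 + J) (X(J) = (2*J)/(-2553 + J) = 2*J/(-2553 + J))
((u*54)*(-200))/X(T) = (-21*54*(-200))/((2*(-167/7)/(-2553 - 167/7))) = (-1134*(-200))/((2*(-167/7)/(-18038/7))) = 226800/((2*(-167/7)*(-7/18038))) = 226800/(167/9019) = 226800*(9019/167) = 2045509200/167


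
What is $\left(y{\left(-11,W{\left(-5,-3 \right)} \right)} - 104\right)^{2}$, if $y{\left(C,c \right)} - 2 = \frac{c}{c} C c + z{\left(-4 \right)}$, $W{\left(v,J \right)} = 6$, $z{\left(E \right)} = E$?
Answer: $29584$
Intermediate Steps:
$y{\left(C,c \right)} = -2 + C c$ ($y{\left(C,c \right)} = 2 + \left(\frac{c}{c} C c - 4\right) = 2 + \left(1 C c - 4\right) = 2 + \left(C c - 4\right) = 2 + \left(-4 + C c\right) = -2 + C c$)
$\left(y{\left(-11,W{\left(-5,-3 \right)} \right)} - 104\right)^{2} = \left(\left(-2 - 66\right) - 104\right)^{2} = \left(-68 - 104\right)^{2} = \left(-172\right)^{2} = 29584$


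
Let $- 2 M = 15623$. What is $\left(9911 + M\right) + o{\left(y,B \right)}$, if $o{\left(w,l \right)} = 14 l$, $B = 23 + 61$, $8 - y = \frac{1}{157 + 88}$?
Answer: $\frac{6551}{2} \approx 3275.5$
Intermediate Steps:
$M = - \frac{15623}{2}$ ($M = \left(- \frac{1}{2}\right) 15623 = - \frac{15623}{2} \approx -7811.5$)
$y = \frac{1959}{245}$ ($y = 8 - \frac{1}{157 + 88} = 8 - \frac{1}{245} = \frac{1959}{245} \approx 7.9959$)
$B = 84$
$\left(9911 + M\right) + o{\left(y,B \right)} = \left(9911 - \frac{15623}{2}\right) + 14 \cdot 84 = \frac{4199}{2} + 1176 = \frac{6551}{2}$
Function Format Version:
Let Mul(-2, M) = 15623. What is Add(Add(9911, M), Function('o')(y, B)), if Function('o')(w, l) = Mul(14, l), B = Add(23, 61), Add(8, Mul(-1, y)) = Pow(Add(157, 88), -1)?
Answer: Rational(6551, 2) ≈ 3275.5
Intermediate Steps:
M = Rational(-15623, 2) (M = Mul(Rational(-1, 2), 15623) = Rational(-15623, 2) ≈ -7811.5)
y = Rational(1959, 245) (y = Add(8, Mul(-1, Pow(Add(157, 88), -1))) = Add(8, Mul(-1, Pow(245, -1))) = Add(8, Mul(-1, Rational(1, 245))) = Add(8, Rational(-1, 245)) = Rational(1959, 245) ≈ 7.9959)
B = 84
Add(Add(9911, M), Function('o')(y, B)) = Add(Add(9911, Rational(-15623, 2)), Mul(14, 84)) = Add(Rational(4199, 2), 1176) = Rational(6551, 2)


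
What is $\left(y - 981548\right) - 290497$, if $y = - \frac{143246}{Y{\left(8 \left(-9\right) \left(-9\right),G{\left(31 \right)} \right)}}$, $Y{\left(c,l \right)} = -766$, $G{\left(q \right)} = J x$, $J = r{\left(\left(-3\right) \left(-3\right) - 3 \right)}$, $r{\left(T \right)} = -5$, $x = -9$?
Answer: $- \frac{487121612}{383} \approx -1.2719 \cdot 10^{6}$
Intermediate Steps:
$J = -5$
$G{\left(q \right)} = 45$ ($G{\left(q \right)} = \left(-5\right) \left(-9\right) = 45$)
$y = \frac{71623}{383}$ ($y = - \frac{143246}{-766} = \left(-143246\right) \left(- \frac{1}{766}\right) = \frac{71623}{383} \approx 187.01$)
$\left(y - 981548\right) - 290497 = \left(\frac{71623}{383} - 981548\right) - 290497 = - \frac{375861261}{383} - 290497 = - \frac{487121612}{383}$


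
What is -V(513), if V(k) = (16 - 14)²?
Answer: -4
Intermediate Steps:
V(k) = 4 (V(k) = 2² = 4)
-V(513) = -1*4 = -4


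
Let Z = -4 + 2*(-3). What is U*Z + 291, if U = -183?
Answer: 2121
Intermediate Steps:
Z = -10 (Z = -4 - 6 = -10)
U*Z + 291 = -183*(-10) + 291 = 1830 + 291 = 2121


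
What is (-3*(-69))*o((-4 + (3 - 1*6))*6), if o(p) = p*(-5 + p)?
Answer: 408618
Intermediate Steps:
(-3*(-69))*o((-4 + (3 - 1*6))*6) = (-3*(-69))*(((-4 + (3 - 1*6))*6)*(-5 + (-4 + (3 - 1*6))*6)) = 207*(((-4 + (3 - 6))*6)*(-5 + (-4 + (3 - 6))*6)) = 207*(((-4 - 3)*6)*(-5 + (-4 - 3)*6)) = 207*((-7*6)*(-5 - 7*6)) = 207*(-42*(-5 - 42)) = 207*(-42*(-47)) = 207*1974 = 408618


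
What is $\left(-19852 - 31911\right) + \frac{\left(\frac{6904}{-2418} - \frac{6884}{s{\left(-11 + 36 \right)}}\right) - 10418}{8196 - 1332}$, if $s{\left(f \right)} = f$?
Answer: $- \frac{5369651515153}{103732200} \approx -51765.0$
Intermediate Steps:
$\left(-19852 - 31911\right) + \frac{\left(\frac{6904}{-2418} - \frac{6884}{s{\left(-11 + 36 \right)}}\right) - 10418}{8196 - 1332} = \left(-19852 - 31911\right) + \frac{\left(\frac{6904}{-2418} - \frac{6884}{-11 + 36}\right) - 10418}{8196 - 1332} = -51763 + \frac{\left(6904 \left(- \frac{1}{2418}\right) - \frac{6884}{25}\right) - 10418}{6864} = -51763 + \left(\left(- \frac{3452}{1209} - \frac{6884}{25}\right) - 10418\right) \frac{1}{6864} = -51763 + \left(- \frac{8409056}{30225} - 10418\right) \frac{1}{6864} = -51763 - \frac{161646553}{103732200} = - \frac{5369651515153}{103732200}$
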